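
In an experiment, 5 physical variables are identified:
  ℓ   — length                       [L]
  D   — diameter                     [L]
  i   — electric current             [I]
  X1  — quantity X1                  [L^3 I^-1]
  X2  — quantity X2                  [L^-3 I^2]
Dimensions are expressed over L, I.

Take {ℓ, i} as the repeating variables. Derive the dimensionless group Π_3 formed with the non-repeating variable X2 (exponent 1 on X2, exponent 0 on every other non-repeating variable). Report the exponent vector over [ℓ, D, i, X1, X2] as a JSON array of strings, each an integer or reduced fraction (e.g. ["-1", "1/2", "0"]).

["3", "0", "-2", "0", "1"]

Write exponents as rows L,I / cols ℓ,D,i,X1,X2:
  L: [ 1  1  0  3 -3]
  I: [ 0  0  1 -1  2]
Echelon form has 2 nonzero rows (pivots: ℓ,i)
Repeat: ℓ,i; free: D,X1,X2
RREF:
  r0: [   1    1    0    3   -3]
  r1: [   0    0    1   -1    2]
Fix exponent of X2 at 1, D at 0, X1 at 0; solve each RREF row for its pivot's exponent:
  r0: exp(ℓ) + (-3)·1 = 0 ⇒ exp(ℓ) = 3
  r1: exp(i) + (2)·1 = 0 ⇒ exp(i) = -2
Π_3 = ℓ^3 · i^-2 · X2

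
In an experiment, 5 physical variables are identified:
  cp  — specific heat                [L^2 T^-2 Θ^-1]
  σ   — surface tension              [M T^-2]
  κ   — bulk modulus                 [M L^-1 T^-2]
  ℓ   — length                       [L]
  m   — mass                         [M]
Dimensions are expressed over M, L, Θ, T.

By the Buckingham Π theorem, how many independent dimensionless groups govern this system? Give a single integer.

Write exponents as rows M,L,Θ,T / cols cp,σ,κ,ℓ,m:
  M: [ 0  1  1  0  1]
  L: [ 2  0 -1  1  0]
  Θ: [-1  0  0  0  0]
  T: [-2 -2 -2  0  0]
RREF → pivots at {cp,σ,κ,m} ⇒ r = 4
5 vars − rank 4 = 1 Π group

1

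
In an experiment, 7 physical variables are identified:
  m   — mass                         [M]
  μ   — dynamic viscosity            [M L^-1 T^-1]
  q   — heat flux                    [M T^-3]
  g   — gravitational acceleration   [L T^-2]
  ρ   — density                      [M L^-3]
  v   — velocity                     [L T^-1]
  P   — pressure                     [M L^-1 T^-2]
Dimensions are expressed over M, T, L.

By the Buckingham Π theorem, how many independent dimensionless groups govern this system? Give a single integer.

Exponent matrix [M,T,L] × [m,μ,q,g,ρ,v,P]:
  M: [ 1  1  1  0  1  0  1]
  T: [ 0 -1 -3 -2  0 -1 -2]
  L: [ 0 -1  0  1 -3  1 -1]
RREF → pivots at {m,μ,q} ⇒ r = 3
7 vars − rank 3 = 4 Π groups

4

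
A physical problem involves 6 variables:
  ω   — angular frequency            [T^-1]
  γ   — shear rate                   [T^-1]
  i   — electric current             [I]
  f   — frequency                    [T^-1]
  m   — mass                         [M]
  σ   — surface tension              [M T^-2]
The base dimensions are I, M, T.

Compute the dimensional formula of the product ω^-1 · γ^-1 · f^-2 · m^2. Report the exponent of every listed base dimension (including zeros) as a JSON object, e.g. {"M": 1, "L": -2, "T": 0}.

{"I": 0, "M": 2, "T": 4}

Exponent matrix [I,M,T] × [ω,γ,i,f,m,σ]:
  I: [ 0  0  1  0  0  0]
  M: [ 0  0  0  0  1  1]
  T: [-1 -1  0 -1  0 -2]
  [I]: (-1)·0+(-1)·0+(-2)·0+(2)·0 = 0
  [M]: (-1)·0+(-1)·0+(-2)·0+(2)·1 = 2
  [T]: (-1)·-1+(-1)·-1+(-2)·-1+(2)·0 = 4
⇒ M^2 T^4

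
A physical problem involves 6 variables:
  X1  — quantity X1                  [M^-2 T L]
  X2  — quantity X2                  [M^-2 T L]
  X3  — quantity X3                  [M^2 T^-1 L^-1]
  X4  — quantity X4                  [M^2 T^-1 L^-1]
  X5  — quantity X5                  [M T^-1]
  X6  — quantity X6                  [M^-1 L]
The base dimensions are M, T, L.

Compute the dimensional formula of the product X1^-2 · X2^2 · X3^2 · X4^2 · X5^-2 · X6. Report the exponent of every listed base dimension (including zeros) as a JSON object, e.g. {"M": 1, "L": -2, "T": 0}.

Write exponents as rows M,T,L / cols X1,X2,X3,X4,X5,X6:
  M: [-2 -2  2  2  1 -1]
  T: [ 1  1 -1 -1 -1  0]
  L: [ 1  1 -1 -1  0  1]
  [M]: (-2)·-2+(2)·-2+(2)·2+(2)·2+(-2)·1+(1)·-1 = 5
  [T]: (-2)·1+(2)·1+(2)·-1+(2)·-1+(-2)·-1+(1)·0 = -2
  [L]: (-2)·1+(2)·1+(2)·-1+(2)·-1+(-2)·0+(1)·1 = -3
⇒ M^5 T^-2 L^-3

{"M": 5, "T": -2, "L": -3}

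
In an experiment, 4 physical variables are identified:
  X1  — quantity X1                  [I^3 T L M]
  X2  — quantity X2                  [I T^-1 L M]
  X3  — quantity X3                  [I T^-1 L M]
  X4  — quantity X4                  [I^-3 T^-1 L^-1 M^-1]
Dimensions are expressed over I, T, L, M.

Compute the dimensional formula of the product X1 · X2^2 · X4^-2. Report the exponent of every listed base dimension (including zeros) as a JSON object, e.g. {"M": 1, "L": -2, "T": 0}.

Exponent matrix [I,T,L,M] × [X1,X2,X3,X4]:
  I: [ 3  1  1 -3]
  T: [ 1 -1 -1 -1]
  L: [ 1  1  1 -1]
  M: [ 1  1  1 -1]
  [I]: (1)·3+(2)·1+(-2)·-3 = 11
  [T]: (1)·1+(2)·-1+(-2)·-1 = 1
  [L]: (1)·1+(2)·1+(-2)·-1 = 5
  [M]: (1)·1+(2)·1+(-2)·-1 = 5
⇒ I^11 T L^5 M^5

{"I": 11, "T": 1, "L": 5, "M": 5}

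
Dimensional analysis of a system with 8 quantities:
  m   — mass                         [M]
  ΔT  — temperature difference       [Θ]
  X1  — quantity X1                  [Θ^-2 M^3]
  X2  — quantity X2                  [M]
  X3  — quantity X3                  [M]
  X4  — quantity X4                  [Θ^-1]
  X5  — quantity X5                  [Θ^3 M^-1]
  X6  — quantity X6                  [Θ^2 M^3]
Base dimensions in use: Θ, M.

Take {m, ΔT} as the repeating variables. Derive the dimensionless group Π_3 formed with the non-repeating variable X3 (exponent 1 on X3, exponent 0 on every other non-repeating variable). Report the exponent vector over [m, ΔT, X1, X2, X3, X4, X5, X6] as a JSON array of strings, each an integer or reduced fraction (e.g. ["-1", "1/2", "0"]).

Dimensional matrix (Θ×M by m×ΔT×X1×X2×X3×X4×X5×X6):
  Θ: [ 0  1 -2  0  0 -1  3  2]
  M: [ 1  0  3  1  1  0 -1  3]
RREF → pivots at {m,ΔT} ⇒ r = 2
Repeat: m,ΔT; free: X1,X2,X3,X4,X5,X6
RREF:
  r0: [   1    0    3    1    1    0   -1    3]
  r1: [   0    1   -2    0    0   -1    3    2]
Fix exponent of X3 at 1, X1 at 0, X2 at 0, X4 at 0, X5 at 0, X6 at 0; solve each RREF row for its pivot's exponent:
  r0: exp(m) + (1)·1 = 0 ⇒ exp(m) = -1
  r1: exp(ΔT) + (0)·1 = 0 ⇒ exp(ΔT) = 0
Π_3 = m^-1 · X3

["-1", "0", "0", "0", "1", "0", "0", "0"]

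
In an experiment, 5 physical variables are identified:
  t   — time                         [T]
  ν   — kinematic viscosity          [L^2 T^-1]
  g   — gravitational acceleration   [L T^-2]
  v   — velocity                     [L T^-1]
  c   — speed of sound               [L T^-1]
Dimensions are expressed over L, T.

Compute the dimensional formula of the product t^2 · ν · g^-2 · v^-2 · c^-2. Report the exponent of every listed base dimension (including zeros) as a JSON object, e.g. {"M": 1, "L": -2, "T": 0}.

{"L": -4, "T": 9}

Write exponents as rows L,T / cols t,ν,g,v,c:
  L: [ 0  2  1  1  1]
  T: [ 1 -1 -2 -1 -1]
  [L]: (2)·0+(1)·2+(-2)·1+(-2)·1+(-2)·1 = -4
  [T]: (2)·1+(1)·-1+(-2)·-2+(-2)·-1+(-2)·-1 = 9
⇒ L^-4 T^9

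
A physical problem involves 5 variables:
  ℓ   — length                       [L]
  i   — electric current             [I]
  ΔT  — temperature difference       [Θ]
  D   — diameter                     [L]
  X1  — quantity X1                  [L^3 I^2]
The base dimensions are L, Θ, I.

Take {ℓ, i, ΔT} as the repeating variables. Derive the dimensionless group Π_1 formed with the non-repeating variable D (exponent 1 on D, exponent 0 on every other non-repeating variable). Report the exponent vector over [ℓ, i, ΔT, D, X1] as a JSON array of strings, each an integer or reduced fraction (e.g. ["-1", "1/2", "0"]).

Write exponents as rows L,Θ,I / cols ℓ,i,ΔT,D,X1:
  L: [ 1  0  0  1  3]
  Θ: [ 0  0  1  0  0]
  I: [ 0  1  0  0  2]
Echelon form has 3 nonzero rows (pivots: ℓ,i,ΔT)
Repeat: ℓ,i,ΔT; free: D,X1
RREF:
  r0: [   1    0    0    1    3]
  r1: [   0    1    0    0    2]
  r2: [   0    0    1    0    0]
Fix exponent of D at 1, X1 at 0; solve each RREF row for its pivot's exponent:
  r0: exp(ℓ) + (1)·1 = 0 ⇒ exp(ℓ) = -1
  r1: exp(i) + (0)·1 = 0 ⇒ exp(i) = 0
  r2: exp(ΔT) + (0)·1 = 0 ⇒ exp(ΔT) = 0
Π_1 = ℓ^-1 · D

["-1", "0", "0", "1", "0"]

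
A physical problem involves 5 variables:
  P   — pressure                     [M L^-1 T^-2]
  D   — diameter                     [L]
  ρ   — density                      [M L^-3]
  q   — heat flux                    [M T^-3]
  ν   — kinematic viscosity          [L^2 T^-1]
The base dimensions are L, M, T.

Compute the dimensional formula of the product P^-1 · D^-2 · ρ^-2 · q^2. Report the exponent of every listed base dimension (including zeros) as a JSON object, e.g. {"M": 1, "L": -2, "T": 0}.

Exponent matrix [L,M,T] × [P,D,ρ,q,ν]:
  L: [-1  1 -3  0  2]
  M: [ 1  0  1  1  0]
  T: [-2  0  0 -3 -1]
  [L]: (-1)·-1+(-2)·1+(-2)·-3+(2)·0 = 5
  [M]: (-1)·1+(-2)·0+(-2)·1+(2)·1 = -1
  [T]: (-1)·-2+(-2)·0+(-2)·0+(2)·-3 = -4
⇒ L^5 M^-1 T^-4

{"L": 5, "M": -1, "T": -4}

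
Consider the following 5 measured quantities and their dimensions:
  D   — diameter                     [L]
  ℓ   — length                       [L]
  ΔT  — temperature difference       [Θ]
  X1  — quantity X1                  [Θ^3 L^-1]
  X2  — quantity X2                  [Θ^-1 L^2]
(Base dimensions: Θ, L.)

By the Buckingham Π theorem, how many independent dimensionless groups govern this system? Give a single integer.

3

Dimensional matrix (Θ×L by D×ℓ×ΔT×X1×X2):
  Θ: [ 0  0  1  3 -1]
  L: [ 1  1  0 -1  2]
RREF → pivots at {D,ΔT} ⇒ r = 2
5 vars − rank 2 = 3 Π groups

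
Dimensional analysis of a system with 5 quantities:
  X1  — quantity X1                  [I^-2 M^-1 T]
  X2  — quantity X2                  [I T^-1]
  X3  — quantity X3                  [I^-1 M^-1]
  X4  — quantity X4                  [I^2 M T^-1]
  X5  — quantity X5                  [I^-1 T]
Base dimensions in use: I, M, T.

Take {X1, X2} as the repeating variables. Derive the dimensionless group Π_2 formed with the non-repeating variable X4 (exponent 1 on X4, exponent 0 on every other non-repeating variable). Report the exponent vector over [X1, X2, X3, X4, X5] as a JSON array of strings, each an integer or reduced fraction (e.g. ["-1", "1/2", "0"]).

Dimensional matrix (I×M×T by X1×X2×X3×X4×X5):
  I: [-2  1 -1  2 -1]
  M: [-1  0 -1  1  0]
  T: [ 1 -1  0 -1  1]
Row reduction gives pivot columns X1,X2; rank = 2
Pivot set = {X1,X2}, free = {X3,X4,X5}
RREF:
  r0: [   1    0    1   -1    0]
  r1: [   0    1    1    0   -1]
  r2: [   0    0    0    0    0]
Fix exponent of X4 at 1, X3 at 0, X5 at 0; solve each RREF row for its pivot's exponent:
  r0: exp(X1) + (-1)·1 = 0 ⇒ exp(X1) = 1
  r1: exp(X2) + (0)·1 = 0 ⇒ exp(X2) = 0
Π_2 = X1 · X4

["1", "0", "0", "1", "0"]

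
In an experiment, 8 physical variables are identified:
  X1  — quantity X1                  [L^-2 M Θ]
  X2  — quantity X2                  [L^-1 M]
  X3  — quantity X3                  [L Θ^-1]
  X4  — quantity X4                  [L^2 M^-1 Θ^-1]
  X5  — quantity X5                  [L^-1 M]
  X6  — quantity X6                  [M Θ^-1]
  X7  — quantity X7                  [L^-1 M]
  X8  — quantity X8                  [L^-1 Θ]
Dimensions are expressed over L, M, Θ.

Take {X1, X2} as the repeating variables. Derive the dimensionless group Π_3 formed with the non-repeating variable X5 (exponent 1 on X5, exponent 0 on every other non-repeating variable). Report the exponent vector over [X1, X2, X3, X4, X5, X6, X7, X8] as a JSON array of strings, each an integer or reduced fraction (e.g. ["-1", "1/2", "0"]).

["0", "-1", "0", "0", "1", "0", "0", "0"]

Write exponents as rows L,M,Θ / cols X1,X2,X3,X4,X5,X6,X7,X8:
  L: [-2 -1  1  2 -1  0 -1 -1]
  M: [ 1  1  0 -1  1  1  1  0]
  Θ: [ 1  0 -1 -1  0 -1  0  1]
Echelon form has 2 nonzero rows (pivots: X1,X2)
Pivot set = {X1,X2}, free = {X3,X4,X5,X6,X7,X8}
RREF:
  r0: [   1    0   -1   -1    0   -1    0    1]
  r1: [   0    1    1    0    1    2    1   -1]
  r2: [   0    0    0    0    0    0    0    0]
Fix exponent of X5 at 1, X3 at 0, X4 at 0, X6 at 0, X7 at 0, X8 at 0; solve each RREF row for its pivot's exponent:
  r0: exp(X1) + (0)·1 = 0 ⇒ exp(X1) = 0
  r1: exp(X2) + (1)·1 = 0 ⇒ exp(X2) = -1
Π_3 = X2^-1 · X5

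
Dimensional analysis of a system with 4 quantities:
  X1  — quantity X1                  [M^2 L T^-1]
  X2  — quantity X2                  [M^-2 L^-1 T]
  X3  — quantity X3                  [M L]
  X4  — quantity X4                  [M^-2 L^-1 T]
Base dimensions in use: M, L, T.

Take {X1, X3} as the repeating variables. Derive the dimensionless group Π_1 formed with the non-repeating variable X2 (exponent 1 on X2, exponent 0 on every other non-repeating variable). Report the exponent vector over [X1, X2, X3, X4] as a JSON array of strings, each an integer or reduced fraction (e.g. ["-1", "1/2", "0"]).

Exponent matrix [M,L,T] × [X1,X2,X3,X4]:
  M: [ 2 -2  1 -2]
  L: [ 1 -1  1 -1]
  T: [-1  1  0  1]
RREF → pivots at {X1,X3} ⇒ r = 2
Pivot set = {X1,X3}, free = {X2,X4}
RREF:
  r0: [   1   -1    0   -1]
  r1: [   0    0    1    0]
  r2: [   0    0    0    0]
Fix exponent of X2 at 1, X4 at 0; solve each RREF row for its pivot's exponent:
  r0: exp(X1) + (-1)·1 = 0 ⇒ exp(X1) = 1
  r1: exp(X3) + (0)·1 = 0 ⇒ exp(X3) = 0
Π_1 = X1 · X2

["1", "1", "0", "0"]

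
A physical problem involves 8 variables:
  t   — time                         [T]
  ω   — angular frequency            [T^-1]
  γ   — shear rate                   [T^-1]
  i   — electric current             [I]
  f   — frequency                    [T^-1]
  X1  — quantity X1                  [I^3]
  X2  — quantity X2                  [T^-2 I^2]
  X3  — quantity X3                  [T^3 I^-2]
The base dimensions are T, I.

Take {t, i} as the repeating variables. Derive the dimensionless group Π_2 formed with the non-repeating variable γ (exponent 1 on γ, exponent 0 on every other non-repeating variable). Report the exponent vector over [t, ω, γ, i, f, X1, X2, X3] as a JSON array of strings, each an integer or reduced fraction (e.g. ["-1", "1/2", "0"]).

Exponent matrix [T,I] × [t,ω,γ,i,f,X1,X2,X3]:
  T: [ 1 -1 -1  0 -1  0 -2  3]
  I: [ 0  0  0  1  0  3  2 -2]
RREF → pivots at {t,i} ⇒ r = 2
Repeat: t,i; free: ω,γ,f,X1,X2,X3
RREF:
  r0: [   1   -1   -1    0   -1    0   -2    3]
  r1: [   0    0    0    1    0    3    2   -2]
Fix exponent of γ at 1, ω at 0, f at 0, X1 at 0, X2 at 0, X3 at 0; solve each RREF row for its pivot's exponent:
  r0: exp(t) + (-1)·1 = 0 ⇒ exp(t) = 1
  r1: exp(i) + (0)·1 = 0 ⇒ exp(i) = 0
Π_2 = t · γ

["1", "0", "1", "0", "0", "0", "0", "0"]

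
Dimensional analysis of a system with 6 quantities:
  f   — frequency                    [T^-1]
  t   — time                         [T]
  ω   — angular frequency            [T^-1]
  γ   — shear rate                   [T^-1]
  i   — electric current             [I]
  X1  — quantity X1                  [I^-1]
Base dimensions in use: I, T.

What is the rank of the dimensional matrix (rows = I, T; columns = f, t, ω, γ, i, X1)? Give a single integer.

2

Dimensional matrix (I×T by f×t×ω×γ×i×X1):
  I: [ 0  0  0  0  1 -1]
  T: [-1  1 -1 -1  0  0]
RREF → pivots at {f,i} ⇒ r = 2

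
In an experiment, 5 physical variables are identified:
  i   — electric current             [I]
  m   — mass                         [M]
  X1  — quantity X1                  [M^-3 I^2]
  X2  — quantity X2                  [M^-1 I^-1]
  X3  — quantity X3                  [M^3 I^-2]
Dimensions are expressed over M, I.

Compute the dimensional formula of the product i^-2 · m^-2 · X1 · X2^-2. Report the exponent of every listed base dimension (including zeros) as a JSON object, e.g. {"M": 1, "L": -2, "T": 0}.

{"M": -3, "I": 2}

Dimensional matrix (M×I by i×m×X1×X2×X3):
  M: [ 0  1 -3 -1  3]
  I: [ 1  0  2 -1 -2]
  [M]: (-2)·0+(-2)·1+(1)·-3+(-2)·-1 = -3
  [I]: (-2)·1+(-2)·0+(1)·2+(-2)·-1 = 2
⇒ M^-3 I^2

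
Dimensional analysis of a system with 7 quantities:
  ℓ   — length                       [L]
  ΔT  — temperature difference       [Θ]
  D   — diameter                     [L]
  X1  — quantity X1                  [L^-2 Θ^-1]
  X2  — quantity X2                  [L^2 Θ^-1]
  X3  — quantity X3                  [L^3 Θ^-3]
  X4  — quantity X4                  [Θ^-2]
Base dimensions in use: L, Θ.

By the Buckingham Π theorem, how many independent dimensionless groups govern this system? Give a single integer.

5

Exponent matrix [L,Θ] × [ℓ,ΔT,D,X1,X2,X3,X4]:
  L: [ 1  0  1 -2  2  3  0]
  Θ: [ 0  1  0 -1 -1 -3 -2]
Row reduction gives pivot columns ℓ,ΔT; rank = 2
n=7, r=2 ⇒ 5 dimensionless groups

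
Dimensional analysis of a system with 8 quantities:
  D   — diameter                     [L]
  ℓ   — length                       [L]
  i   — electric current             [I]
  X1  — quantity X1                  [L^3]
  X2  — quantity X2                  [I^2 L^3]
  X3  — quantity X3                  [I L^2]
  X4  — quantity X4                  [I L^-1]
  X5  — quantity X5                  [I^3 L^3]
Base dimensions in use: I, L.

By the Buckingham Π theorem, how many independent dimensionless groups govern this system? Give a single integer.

6

Exponent matrix [I,L] × [D,ℓ,i,X1,X2,X3,X4,X5]:
  I: [ 0  0  1  0  2  1  1  3]
  L: [ 1  1  0  3  3  2 -1  3]
Echelon form has 2 nonzero rows (pivots: D,i)
8 vars − rank 2 = 6 Π groups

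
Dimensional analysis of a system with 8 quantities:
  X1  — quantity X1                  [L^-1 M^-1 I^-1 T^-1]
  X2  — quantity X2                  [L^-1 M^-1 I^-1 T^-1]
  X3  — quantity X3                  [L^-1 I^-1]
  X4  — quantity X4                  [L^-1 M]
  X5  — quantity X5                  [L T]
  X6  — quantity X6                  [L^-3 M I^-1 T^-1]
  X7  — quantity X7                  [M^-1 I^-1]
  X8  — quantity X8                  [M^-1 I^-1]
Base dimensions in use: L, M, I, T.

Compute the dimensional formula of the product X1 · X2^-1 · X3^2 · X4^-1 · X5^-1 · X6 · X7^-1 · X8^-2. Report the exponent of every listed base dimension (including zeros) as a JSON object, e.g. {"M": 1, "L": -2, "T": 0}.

{"L": -5, "M": 3, "I": 0, "T": -2}

Dimensional matrix (L×M×I×T by X1×X2×X3×X4×X5×X6×X7×X8):
  L: [-1 -1 -1 -1  1 -3  0  0]
  M: [-1 -1  0  1  0  1 -1 -1]
  I: [-1 -1 -1  0  0 -1 -1 -1]
  T: [-1 -1  0  0  1 -1  0  0]
  [L]: (1)·-1+(-1)·-1+(2)·-1+(-1)·-1+(-1)·1+(1)·-3+(-1)·0+(-2)·0 = -5
  [M]: (1)·-1+(-1)·-1+(2)·0+(-1)·1+(-1)·0+(1)·1+(-1)·-1+(-2)·-1 = 3
  [I]: (1)·-1+(-1)·-1+(2)·-1+(-1)·0+(-1)·0+(1)·-1+(-1)·-1+(-2)·-1 = 0
  [T]: (1)·-1+(-1)·-1+(2)·0+(-1)·0+(-1)·1+(1)·-1+(-1)·0+(-2)·0 = -2
⇒ L^-5 M^3 T^-2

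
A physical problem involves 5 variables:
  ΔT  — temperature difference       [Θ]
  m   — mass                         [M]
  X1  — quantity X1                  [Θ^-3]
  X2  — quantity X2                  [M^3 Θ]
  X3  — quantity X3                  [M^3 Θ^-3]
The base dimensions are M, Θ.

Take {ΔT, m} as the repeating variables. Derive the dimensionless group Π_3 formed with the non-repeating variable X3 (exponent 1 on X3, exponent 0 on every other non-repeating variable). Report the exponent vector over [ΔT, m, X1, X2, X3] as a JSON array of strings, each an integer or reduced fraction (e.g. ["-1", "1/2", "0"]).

Write exponents as rows M,Θ / cols ΔT,m,X1,X2,X3:
  M: [ 0  1  0  3  3]
  Θ: [ 1  0 -3  1 -3]
Row reduction gives pivot columns ΔT,m; rank = 2
Repeat: ΔT,m; free: X1,X2,X3
RREF:
  r0: [   1    0   -3    1   -3]
  r1: [   0    1    0    3    3]
Fix exponent of X3 at 1, X1 at 0, X2 at 0; solve each RREF row for its pivot's exponent:
  r0: exp(ΔT) + (-3)·1 = 0 ⇒ exp(ΔT) = 3
  r1: exp(m) + (3)·1 = 0 ⇒ exp(m) = -3
Π_3 = ΔT^3 · m^-3 · X3

["3", "-3", "0", "0", "1"]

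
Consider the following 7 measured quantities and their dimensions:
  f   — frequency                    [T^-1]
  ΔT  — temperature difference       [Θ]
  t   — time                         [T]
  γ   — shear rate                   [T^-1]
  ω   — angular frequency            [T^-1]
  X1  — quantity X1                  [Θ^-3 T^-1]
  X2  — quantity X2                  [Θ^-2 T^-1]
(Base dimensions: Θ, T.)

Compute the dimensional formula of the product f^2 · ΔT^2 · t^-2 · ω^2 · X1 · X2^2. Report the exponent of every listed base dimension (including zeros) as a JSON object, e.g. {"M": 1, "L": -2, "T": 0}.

Write exponents as rows Θ,T / cols f,ΔT,t,γ,ω,X1,X2:
  Θ: [ 0  1  0  0  0 -3 -2]
  T: [-1  0  1 -1 -1 -1 -1]
  [Θ]: (2)·0+(2)·1+(-2)·0+(2)·0+(1)·-3+(2)·-2 = -5
  [T]: (2)·-1+(2)·0+(-2)·1+(2)·-1+(1)·-1+(2)·-1 = -9
⇒ Θ^-5 T^-9

{"Θ": -5, "T": -9}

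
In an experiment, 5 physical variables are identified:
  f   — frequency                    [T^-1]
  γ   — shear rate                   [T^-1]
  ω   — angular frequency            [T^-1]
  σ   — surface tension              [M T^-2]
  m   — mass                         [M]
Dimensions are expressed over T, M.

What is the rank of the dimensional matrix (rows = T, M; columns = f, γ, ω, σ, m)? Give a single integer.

Exponent matrix [T,M] × [f,γ,ω,σ,m]:
  T: [-1 -1 -1 -2  0]
  M: [ 0  0  0  1  1]
Echelon form has 2 nonzero rows (pivots: f,σ)

2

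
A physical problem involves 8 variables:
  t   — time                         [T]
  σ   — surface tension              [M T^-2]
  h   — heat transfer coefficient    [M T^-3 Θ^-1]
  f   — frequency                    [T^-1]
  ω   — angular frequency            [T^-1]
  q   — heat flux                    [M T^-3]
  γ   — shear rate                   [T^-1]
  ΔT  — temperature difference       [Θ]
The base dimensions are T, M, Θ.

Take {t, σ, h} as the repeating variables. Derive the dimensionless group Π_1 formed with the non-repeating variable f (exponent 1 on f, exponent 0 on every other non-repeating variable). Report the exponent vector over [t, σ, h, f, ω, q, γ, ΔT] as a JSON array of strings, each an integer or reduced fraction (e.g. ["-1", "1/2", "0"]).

Write exponents as rows T,M,Θ / cols t,σ,h,f,ω,q,γ,ΔT:
  T: [ 1 -2 -3 -1 -1 -3 -1  0]
  M: [ 0  1  1  0  0  1  0  0]
  Θ: [ 0  0 -1  0  0  0  0  1]
Echelon form has 3 nonzero rows (pivots: t,σ,h)
Pivot set = {t,σ,h}, free = {f,ω,q,γ,ΔT}
RREF:
  r0: [   1    0    0   -1   -1   -1   -1   -1]
  r1: [   0    1    0    0    0    1    0    1]
  r2: [   0    0    1    0    0    0    0   -1]
Fix exponent of f at 1, ω at 0, q at 0, γ at 0, ΔT at 0; solve each RREF row for its pivot's exponent:
  r0: exp(t) + (-1)·1 = 0 ⇒ exp(t) = 1
  r1: exp(σ) + (0)·1 = 0 ⇒ exp(σ) = 0
  r2: exp(h) + (0)·1 = 0 ⇒ exp(h) = 0
Π_1 = t · f

["1", "0", "0", "1", "0", "0", "0", "0"]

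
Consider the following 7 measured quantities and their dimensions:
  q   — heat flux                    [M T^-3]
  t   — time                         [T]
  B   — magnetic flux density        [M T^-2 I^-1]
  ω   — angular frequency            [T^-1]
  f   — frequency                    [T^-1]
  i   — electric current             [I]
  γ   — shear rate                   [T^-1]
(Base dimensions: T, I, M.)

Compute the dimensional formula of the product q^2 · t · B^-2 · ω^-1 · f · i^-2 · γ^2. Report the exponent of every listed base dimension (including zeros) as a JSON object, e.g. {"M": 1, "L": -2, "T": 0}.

Write exponents as rows T,I,M / cols q,t,B,ω,f,i,γ:
  T: [-3  1 -2 -1 -1  0 -1]
  I: [ 0  0 -1  0  0  1  0]
  M: [ 1  0  1  0  0  0  0]
  [T]: (2)·-3+(1)·1+(-2)·-2+(-1)·-1+(1)·-1+(-2)·0+(2)·-1 = -3
  [I]: (2)·0+(1)·0+(-2)·-1+(-1)·0+(1)·0+(-2)·1+(2)·0 = 0
  [M]: (2)·1+(1)·0+(-2)·1+(-1)·0+(1)·0+(-2)·0+(2)·0 = 0
⇒ T^-3

{"T": -3, "I": 0, "M": 0}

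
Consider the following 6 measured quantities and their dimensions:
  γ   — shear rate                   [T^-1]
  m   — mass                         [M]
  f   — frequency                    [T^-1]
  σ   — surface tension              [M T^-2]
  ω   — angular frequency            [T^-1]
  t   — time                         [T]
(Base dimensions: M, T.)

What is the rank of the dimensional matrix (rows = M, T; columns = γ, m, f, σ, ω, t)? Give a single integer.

2

Dimensional matrix (M×T by γ×m×f×σ×ω×t):
  M: [ 0  1  0  1  0  0]
  T: [-1  0 -1 -2 -1  1]
Echelon form has 2 nonzero rows (pivots: γ,m)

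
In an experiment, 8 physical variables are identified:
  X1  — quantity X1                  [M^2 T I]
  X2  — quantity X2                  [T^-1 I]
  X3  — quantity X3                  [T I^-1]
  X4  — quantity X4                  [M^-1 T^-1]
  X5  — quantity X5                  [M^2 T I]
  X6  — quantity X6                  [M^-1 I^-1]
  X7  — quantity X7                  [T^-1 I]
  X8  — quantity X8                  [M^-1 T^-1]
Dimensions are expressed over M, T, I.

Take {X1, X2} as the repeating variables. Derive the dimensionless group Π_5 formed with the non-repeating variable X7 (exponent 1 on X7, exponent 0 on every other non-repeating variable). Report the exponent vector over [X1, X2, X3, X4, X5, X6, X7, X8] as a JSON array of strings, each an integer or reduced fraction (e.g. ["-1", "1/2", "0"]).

["0", "-1", "0", "0", "0", "0", "1", "0"]

Exponent matrix [M,T,I] × [X1,X2,X3,X4,X5,X6,X7,X8]:
  M: [ 2  0  0 -1  2 -1  0 -1]
  T: [ 1 -1  1 -1  1  0 -1 -1]
  I: [ 1  1 -1  0  1 -1  1  0]
Row reduction gives pivot columns X1,X2; rank = 2
Repeat: X1,X2; free: X3,X4,X5,X6,X7,X8
RREF:
  r0: [   1    0    0 -1/2    1 -1/2    0 -1/2]
  r1: [   0    1   -1  1/2    0 -1/2    1  1/2]
  r2: [   0    0    0    0    0    0    0    0]
Fix exponent of X7 at 1, X3 at 0, X4 at 0, X5 at 0, X6 at 0, X8 at 0; solve each RREF row for its pivot's exponent:
  r0: exp(X1) + (0)·1 = 0 ⇒ exp(X1) = 0
  r1: exp(X2) + (1)·1 = 0 ⇒ exp(X2) = -1
Π_5 = X2^-1 · X7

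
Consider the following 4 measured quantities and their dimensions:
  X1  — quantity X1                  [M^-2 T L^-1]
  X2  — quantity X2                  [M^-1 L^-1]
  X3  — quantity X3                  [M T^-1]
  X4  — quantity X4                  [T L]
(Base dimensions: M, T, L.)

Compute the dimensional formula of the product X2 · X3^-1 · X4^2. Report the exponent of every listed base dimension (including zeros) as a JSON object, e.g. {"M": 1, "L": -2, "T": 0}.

{"M": -2, "T": 3, "L": 1}

Exponent matrix [M,T,L] × [X1,X2,X3,X4]:
  M: [-2 -1  1  0]
  T: [ 1  0 -1  1]
  L: [-1 -1  0  1]
  [M]: (1)·-1+(-1)·1+(2)·0 = -2
  [T]: (1)·0+(-1)·-1+(2)·1 = 3
  [L]: (1)·-1+(-1)·0+(2)·1 = 1
⇒ M^-2 T^3 L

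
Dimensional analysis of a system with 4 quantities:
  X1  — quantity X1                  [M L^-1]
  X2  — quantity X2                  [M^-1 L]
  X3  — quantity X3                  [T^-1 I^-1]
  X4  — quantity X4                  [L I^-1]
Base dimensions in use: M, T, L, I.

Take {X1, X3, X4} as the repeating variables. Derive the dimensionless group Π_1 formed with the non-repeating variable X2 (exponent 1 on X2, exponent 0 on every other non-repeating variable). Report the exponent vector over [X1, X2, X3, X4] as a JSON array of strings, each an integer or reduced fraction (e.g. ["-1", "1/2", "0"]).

Write exponents as rows M,T,L,I / cols X1,X2,X3,X4:
  M: [ 1 -1  0  0]
  T: [ 0  0 -1  0]
  L: [-1  1  0  1]
  I: [ 0  0 -1 -1]
Row reduction gives pivot columns X1,X3,X4; rank = 3
Pivot set = {X1,X3,X4}, free = {X2}
RREF:
  r0: [   1   -1    0    0]
  r1: [   0    0    1    0]
  r2: [   0    0    0    1]
  r3: [   0    0    0    0]
Fix exponent of X2 at 1; solve each RREF row for its pivot's exponent:
  r0: exp(X1) + (-1)·1 = 0 ⇒ exp(X1) = 1
  r1: exp(X3) + (0)·1 = 0 ⇒ exp(X3) = 0
  r2: exp(X4) + (0)·1 = 0 ⇒ exp(X4) = 0
Π_1 = X1 · X2

["1", "1", "0", "0"]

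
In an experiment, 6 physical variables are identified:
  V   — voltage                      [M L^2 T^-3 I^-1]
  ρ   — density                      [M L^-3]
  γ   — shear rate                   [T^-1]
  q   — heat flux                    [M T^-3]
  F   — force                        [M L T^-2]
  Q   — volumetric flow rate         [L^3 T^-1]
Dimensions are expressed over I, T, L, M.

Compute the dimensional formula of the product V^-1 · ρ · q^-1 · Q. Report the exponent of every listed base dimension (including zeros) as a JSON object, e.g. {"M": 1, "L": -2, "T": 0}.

{"I": 1, "T": 5, "L": -2, "M": -1}

Exponent matrix [I,T,L,M] × [V,ρ,γ,q,F,Q]:
  I: [-1  0  0  0  0  0]
  T: [-3  0 -1 -3 -2 -1]
  L: [ 2 -3  0  0  1  3]
  M: [ 1  1  0  1  1  0]
  [I]: (-1)·-1+(1)·0+(-1)·0+(1)·0 = 1
  [T]: (-1)·-3+(1)·0+(-1)·-3+(1)·-1 = 5
  [L]: (-1)·2+(1)·-3+(-1)·0+(1)·3 = -2
  [M]: (-1)·1+(1)·1+(-1)·1+(1)·0 = -1
⇒ I T^5 L^-2 M^-1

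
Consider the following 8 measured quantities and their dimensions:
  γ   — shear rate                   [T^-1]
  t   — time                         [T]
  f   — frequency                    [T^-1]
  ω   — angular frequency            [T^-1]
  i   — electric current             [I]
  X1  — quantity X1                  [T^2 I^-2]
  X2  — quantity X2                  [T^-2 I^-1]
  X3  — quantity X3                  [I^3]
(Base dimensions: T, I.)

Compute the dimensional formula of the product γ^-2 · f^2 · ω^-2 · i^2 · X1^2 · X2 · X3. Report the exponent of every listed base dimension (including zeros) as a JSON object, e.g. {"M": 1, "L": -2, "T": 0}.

Write exponents as rows T,I / cols γ,t,f,ω,i,X1,X2,X3:
  T: [-1  1 -1 -1  0  2 -2  0]
  I: [ 0  0  0  0  1 -2 -1  3]
  [T]: (-2)·-1+(2)·-1+(-2)·-1+(2)·0+(2)·2+(1)·-2+(1)·0 = 4
  [I]: (-2)·0+(2)·0+(-2)·0+(2)·1+(2)·-2+(1)·-1+(1)·3 = 0
⇒ T^4

{"T": 4, "I": 0}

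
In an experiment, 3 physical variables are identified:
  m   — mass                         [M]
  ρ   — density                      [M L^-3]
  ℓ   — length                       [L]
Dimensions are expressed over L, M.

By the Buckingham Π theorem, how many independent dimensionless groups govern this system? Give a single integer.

Dimensional matrix (L×M by m×ρ×ℓ):
  L: [ 0 -3  1]
  M: [ 1  1  0]
Row reduction gives pivot columns m,ρ; rank = 2
3 vars − rank 2 = 1 Π group

1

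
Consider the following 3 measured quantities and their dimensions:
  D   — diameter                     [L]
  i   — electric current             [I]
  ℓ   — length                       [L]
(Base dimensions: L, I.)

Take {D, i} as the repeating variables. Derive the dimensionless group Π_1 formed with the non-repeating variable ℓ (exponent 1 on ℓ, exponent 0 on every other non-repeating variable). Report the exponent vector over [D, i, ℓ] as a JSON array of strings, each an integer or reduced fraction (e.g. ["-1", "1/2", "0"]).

["-1", "0", "1"]

Dimensional matrix (L×I by D×i×ℓ):
  L: [ 1  0  1]
  I: [ 0  1  0]
Row reduction gives pivot columns D,i; rank = 2
Pivot set = {D,i}, free = {ℓ}
RREF:
  r0: [   1    0    1]
  r1: [   0    1    0]
Fix exponent of ℓ at 1; solve each RREF row for its pivot's exponent:
  r0: exp(D) + (1)·1 = 0 ⇒ exp(D) = -1
  r1: exp(i) + (0)·1 = 0 ⇒ exp(i) = 0
Π_1 = D^-1 · ℓ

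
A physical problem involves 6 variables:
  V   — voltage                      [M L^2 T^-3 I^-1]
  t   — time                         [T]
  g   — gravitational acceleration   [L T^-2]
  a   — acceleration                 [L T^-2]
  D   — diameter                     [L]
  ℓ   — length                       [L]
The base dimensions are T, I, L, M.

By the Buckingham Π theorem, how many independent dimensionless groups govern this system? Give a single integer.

Dimensional matrix (T×I×L×M by V×t×g×a×D×ℓ):
  T: [-3  1 -2 -2  0  0]
  I: [-1  0  0  0  0  0]
  L: [ 2  0  1  1  1  1]
  M: [ 1  0  0  0  0  0]
Echelon form has 3 nonzero rows (pivots: V,t,g)
Π count = n − r = 6 − 3 = 3

3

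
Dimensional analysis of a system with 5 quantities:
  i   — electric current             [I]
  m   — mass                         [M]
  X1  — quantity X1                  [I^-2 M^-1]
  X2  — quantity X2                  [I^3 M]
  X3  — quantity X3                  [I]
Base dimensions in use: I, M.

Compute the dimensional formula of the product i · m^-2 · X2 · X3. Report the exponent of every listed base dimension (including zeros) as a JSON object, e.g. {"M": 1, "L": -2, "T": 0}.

Exponent matrix [I,M] × [i,m,X1,X2,X3]:
  I: [ 1  0 -2  3  1]
  M: [ 0  1 -1  1  0]
  [I]: (1)·1+(-2)·0+(1)·3+(1)·1 = 5
  [M]: (1)·0+(-2)·1+(1)·1+(1)·0 = -1
⇒ I^5 M^-1

{"I": 5, "M": -1}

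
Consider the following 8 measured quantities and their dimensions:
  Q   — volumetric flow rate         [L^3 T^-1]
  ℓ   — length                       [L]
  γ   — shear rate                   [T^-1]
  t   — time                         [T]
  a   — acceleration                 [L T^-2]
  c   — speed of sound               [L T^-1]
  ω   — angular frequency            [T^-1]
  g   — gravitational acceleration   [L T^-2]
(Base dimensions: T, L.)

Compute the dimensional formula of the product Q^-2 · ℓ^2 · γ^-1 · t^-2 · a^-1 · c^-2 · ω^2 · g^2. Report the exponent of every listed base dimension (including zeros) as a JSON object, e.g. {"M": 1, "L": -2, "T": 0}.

Dimensional matrix (T×L by Q×ℓ×γ×t×a×c×ω×g):
  T: [-1  0 -1  1 -2 -1 -1 -2]
  L: [ 3  1  0  0  1  1  0  1]
  [T]: (-2)·-1+(2)·0+(-1)·-1+(-2)·1+(-1)·-2+(-2)·-1+(2)·-1+(2)·-2 = -1
  [L]: (-2)·3+(2)·1+(-1)·0+(-2)·0+(-1)·1+(-2)·1+(2)·0+(2)·1 = -5
⇒ T^-1 L^-5

{"T": -1, "L": -5}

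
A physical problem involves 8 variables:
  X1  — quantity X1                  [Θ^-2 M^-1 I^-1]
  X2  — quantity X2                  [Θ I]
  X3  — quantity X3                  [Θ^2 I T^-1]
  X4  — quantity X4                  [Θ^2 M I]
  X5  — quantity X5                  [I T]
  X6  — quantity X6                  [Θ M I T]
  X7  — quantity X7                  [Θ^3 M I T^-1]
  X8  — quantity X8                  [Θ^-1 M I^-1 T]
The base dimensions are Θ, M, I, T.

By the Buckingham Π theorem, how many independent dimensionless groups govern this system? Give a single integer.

5

Dimensional matrix (Θ×M×I×T by X1×X2×X3×X4×X5×X6×X7×X8):
  Θ: [-2  1  2  2  0  1  3 -1]
  M: [-1  0  0  1  0  1  1  1]
  I: [-1  1  1  1  1  1  1 -1]
  T: [ 0  0 -1  0  1  1 -1  1]
Row reduction gives pivot columns X1,X2,X3; rank = 3
Π count = n − r = 8 − 3 = 5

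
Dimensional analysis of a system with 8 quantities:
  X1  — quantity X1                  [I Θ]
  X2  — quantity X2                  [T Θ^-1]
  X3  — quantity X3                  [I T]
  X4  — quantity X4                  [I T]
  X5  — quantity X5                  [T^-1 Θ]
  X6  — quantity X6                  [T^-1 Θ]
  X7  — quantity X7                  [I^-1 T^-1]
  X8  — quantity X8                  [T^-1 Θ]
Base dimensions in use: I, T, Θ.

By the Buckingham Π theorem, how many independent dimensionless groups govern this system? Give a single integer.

6

Exponent matrix [I,T,Θ] × [X1,X2,X3,X4,X5,X6,X7,X8]:
  I: [ 1  0  1  1  0  0 -1  0]
  T: [ 0  1  1  1 -1 -1 -1 -1]
  Θ: [ 1 -1  0  0  1  1  0  1]
Echelon form has 2 nonzero rows (pivots: X1,X2)
n=8, r=2 ⇒ 6 dimensionless groups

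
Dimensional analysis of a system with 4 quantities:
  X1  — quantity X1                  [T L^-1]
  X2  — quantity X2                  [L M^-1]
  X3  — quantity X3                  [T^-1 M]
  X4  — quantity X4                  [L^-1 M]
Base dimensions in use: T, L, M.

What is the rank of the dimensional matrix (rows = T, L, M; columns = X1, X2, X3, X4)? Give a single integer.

2

Write exponents as rows T,L,M / cols X1,X2,X3,X4:
  T: [ 1  0 -1  0]
  L: [-1  1  0 -1]
  M: [ 0 -1  1  1]
RREF → pivots at {X1,X2} ⇒ r = 2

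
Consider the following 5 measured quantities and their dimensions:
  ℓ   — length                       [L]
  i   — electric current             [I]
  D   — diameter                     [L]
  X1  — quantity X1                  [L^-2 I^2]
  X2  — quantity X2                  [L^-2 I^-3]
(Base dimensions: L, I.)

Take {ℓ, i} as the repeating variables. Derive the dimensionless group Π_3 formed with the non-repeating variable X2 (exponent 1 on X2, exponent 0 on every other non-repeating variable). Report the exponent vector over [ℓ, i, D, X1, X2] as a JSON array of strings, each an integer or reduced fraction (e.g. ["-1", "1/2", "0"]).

Dimensional matrix (L×I by ℓ×i×D×X1×X2):
  L: [ 1  0  1 -2 -2]
  I: [ 0  1  0  2 -3]
Echelon form has 2 nonzero rows (pivots: ℓ,i)
Pivot set = {ℓ,i}, free = {D,X1,X2}
RREF:
  r0: [   1    0    1   -2   -2]
  r1: [   0    1    0    2   -3]
Fix exponent of X2 at 1, D at 0, X1 at 0; solve each RREF row for its pivot's exponent:
  r0: exp(ℓ) + (-2)·1 = 0 ⇒ exp(ℓ) = 2
  r1: exp(i) + (-3)·1 = 0 ⇒ exp(i) = 3
Π_3 = ℓ^2 · i^3 · X2

["2", "3", "0", "0", "1"]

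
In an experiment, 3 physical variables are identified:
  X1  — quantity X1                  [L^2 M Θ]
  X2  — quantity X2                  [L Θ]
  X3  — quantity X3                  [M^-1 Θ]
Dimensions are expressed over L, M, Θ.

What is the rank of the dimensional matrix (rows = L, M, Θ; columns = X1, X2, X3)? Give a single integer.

2

Write exponents as rows L,M,Θ / cols X1,X2,X3:
  L: [ 2  1  0]
  M: [ 1  0 -1]
  Θ: [ 1  1  1]
RREF → pivots at {X1,X2} ⇒ r = 2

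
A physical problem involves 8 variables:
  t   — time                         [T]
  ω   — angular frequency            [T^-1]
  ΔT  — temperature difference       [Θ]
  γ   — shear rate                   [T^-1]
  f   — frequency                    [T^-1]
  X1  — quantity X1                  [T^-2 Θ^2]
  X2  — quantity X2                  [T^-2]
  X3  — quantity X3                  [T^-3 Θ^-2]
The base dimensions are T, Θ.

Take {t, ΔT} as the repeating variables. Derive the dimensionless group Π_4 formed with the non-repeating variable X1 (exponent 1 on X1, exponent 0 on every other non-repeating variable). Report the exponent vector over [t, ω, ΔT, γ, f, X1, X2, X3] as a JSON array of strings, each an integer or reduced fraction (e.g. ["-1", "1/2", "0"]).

["2", "0", "-2", "0", "0", "1", "0", "0"]

Dimensional matrix (T×Θ by t×ω×ΔT×γ×f×X1×X2×X3):
  T: [ 1 -1  0 -1 -1 -2 -2 -3]
  Θ: [ 0  0  1  0  0  2  0 -2]
RREF → pivots at {t,ΔT} ⇒ r = 2
Repeat: t,ΔT; free: ω,γ,f,X1,X2,X3
RREF:
  r0: [   1   -1    0   -1   -1   -2   -2   -3]
  r1: [   0    0    1    0    0    2    0   -2]
Fix exponent of X1 at 1, ω at 0, γ at 0, f at 0, X2 at 0, X3 at 0; solve each RREF row for its pivot's exponent:
  r0: exp(t) + (-2)·1 = 0 ⇒ exp(t) = 2
  r1: exp(ΔT) + (2)·1 = 0 ⇒ exp(ΔT) = -2
Π_4 = t^2 · ΔT^-2 · X1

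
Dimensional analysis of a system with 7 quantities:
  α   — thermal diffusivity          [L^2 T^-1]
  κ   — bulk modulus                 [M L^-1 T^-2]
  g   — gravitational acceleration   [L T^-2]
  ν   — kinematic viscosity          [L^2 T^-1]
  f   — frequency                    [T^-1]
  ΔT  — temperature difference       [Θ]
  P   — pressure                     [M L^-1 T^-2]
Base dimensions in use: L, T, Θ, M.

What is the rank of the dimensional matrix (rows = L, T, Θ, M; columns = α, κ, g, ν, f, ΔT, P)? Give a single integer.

4

Dimensional matrix (L×T×Θ×M by α×κ×g×ν×f×ΔT×P):
  L: [ 2 -1  1  2  0  0 -1]
  T: [-1 -2 -2 -1 -1  0 -2]
  Θ: [ 0  0  0  0  0  1  0]
  M: [ 0  1  0  0  0  0  1]
Echelon form has 4 nonzero rows (pivots: α,κ,g,ΔT)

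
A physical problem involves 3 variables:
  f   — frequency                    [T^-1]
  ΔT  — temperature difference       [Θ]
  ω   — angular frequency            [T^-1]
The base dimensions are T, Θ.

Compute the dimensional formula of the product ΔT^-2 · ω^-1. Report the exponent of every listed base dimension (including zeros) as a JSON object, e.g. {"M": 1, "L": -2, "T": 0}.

{"T": 1, "Θ": -2}

Write exponents as rows T,Θ / cols f,ΔT,ω:
  T: [-1  0 -1]
  Θ: [ 0  1  0]
  [T]: (-2)·0+(-1)·-1 = 1
  [Θ]: (-2)·1+(-1)·0 = -2
⇒ T Θ^-2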